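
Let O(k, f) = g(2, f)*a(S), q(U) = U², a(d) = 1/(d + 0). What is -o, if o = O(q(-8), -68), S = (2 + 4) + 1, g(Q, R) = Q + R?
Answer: 66/7 ≈ 9.4286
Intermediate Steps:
S = 7 (S = 6 + 1 = 7)
a(d) = 1/d
O(k, f) = 2/7 + f/7 (O(k, f) = (2 + f)/7 = (2 + f)*(⅐) = 2/7 + f/7)
o = -66/7 (o = 2/7 + (⅐)*(-68) = 2/7 - 68/7 = -66/7 ≈ -9.4286)
-o = -1*(-66/7) = 66/7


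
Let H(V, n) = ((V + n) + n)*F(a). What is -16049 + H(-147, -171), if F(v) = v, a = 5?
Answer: -18494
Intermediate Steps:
H(V, n) = 5*V + 10*n (H(V, n) = ((V + n) + n)*5 = (V + 2*n)*5 = 5*V + 10*n)
-16049 + H(-147, -171) = -16049 + (5*(-147) + 10*(-171)) = -16049 + (-735 - 1710) = -16049 - 2445 = -18494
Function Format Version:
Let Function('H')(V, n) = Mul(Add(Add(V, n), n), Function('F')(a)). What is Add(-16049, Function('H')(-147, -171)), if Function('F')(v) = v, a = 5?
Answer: -18494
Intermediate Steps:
Function('H')(V, n) = Add(Mul(5, V), Mul(10, n)) (Function('H')(V, n) = Mul(Add(Add(V, n), n), 5) = Mul(Add(V, Mul(2, n)), 5) = Add(Mul(5, V), Mul(10, n)))
Add(-16049, Function('H')(-147, -171)) = Add(-16049, Add(Mul(5, -147), Mul(10, -171))) = Add(-16049, Add(-735, -1710)) = Add(-16049, -2445) = -18494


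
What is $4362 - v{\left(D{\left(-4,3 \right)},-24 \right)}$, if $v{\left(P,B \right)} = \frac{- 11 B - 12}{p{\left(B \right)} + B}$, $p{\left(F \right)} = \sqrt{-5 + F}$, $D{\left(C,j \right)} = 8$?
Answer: $\frac{2645058}{605} + \frac{252 i \sqrt{29}}{605} \approx 4372.0 + 2.2431 i$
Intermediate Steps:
$v{\left(P,B \right)} = \frac{-12 - 11 B}{B + \sqrt{-5 + B}}$ ($v{\left(P,B \right)} = \frac{- 11 B - 12}{\sqrt{-5 + B} + B} = \frac{-12 - 11 B}{B + \sqrt{-5 + B}}$)
$4362 - v{\left(D{\left(-4,3 \right)},-24 \right)} = 4362 - \frac{-12 - -264}{-24 + \sqrt{-5 - 24}} = 4362 - \frac{-12 + 264}{-24 + \sqrt{-29}} = 4362 - \frac{1}{-24 + i \sqrt{29}} \cdot 252 = 4362 - \frac{252}{-24 + i \sqrt{29}}$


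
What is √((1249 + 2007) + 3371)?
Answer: 47*√3 ≈ 81.406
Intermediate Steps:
√((1249 + 2007) + 3371) = √(3256 + 3371) = √6627 = 47*√3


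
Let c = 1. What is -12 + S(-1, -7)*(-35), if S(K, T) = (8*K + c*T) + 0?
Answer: 513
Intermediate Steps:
S(K, T) = T + 8*K (S(K, T) = (8*K + 1*T) + 0 = (8*K + T) + 0 = (T + 8*K) + 0 = T + 8*K)
-12 + S(-1, -7)*(-35) = -12 + (-7 + 8*(-1))*(-35) = -12 + (-7 - 8)*(-35) = -12 - 15*(-35) = -12 + 525 = 513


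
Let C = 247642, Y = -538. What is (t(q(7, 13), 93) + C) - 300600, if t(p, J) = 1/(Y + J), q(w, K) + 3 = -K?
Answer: -23566311/445 ≈ -52958.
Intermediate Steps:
q(w, K) = -3 - K
t(p, J) = 1/(-538 + J)
(t(q(7, 13), 93) + C) - 300600 = (1/(-538 + 93) + 247642) - 300600 = (1/(-445) + 247642) - 300600 = (-1/445 + 247642) - 300600 = 110200689/445 - 300600 = -23566311/445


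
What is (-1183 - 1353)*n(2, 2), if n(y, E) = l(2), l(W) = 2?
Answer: -5072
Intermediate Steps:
n(y, E) = 2
(-1183 - 1353)*n(2, 2) = (-1183 - 1353)*2 = -2536*2 = -5072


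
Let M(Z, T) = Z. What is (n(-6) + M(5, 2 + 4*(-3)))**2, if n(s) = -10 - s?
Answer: 1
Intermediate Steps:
(n(-6) + M(5, 2 + 4*(-3)))**2 = ((-10 - 1*(-6)) + 5)**2 = ((-10 + 6) + 5)**2 = (-4 + 5)**2 = 1**2 = 1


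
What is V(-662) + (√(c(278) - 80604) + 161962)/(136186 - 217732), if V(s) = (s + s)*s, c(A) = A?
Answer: 35736964243/40773 - I*√80326/81546 ≈ 8.7649e+5 - 0.0034756*I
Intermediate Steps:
V(s) = 2*s² (V(s) = (2*s)*s = 2*s²)
V(-662) + (√(c(278) - 80604) + 161962)/(136186 - 217732) = 2*(-662)² + (√(278 - 80604) + 161962)/(136186 - 217732) = 2*438244 + (√(-80326) + 161962)/(-81546) = 876488 + (I*√80326 + 161962)*(-1/81546) = 876488 + (161962 + I*√80326)*(-1/81546) = 876488 + (-80981/40773 - I*√80326/81546) = 35736964243/40773 - I*√80326/81546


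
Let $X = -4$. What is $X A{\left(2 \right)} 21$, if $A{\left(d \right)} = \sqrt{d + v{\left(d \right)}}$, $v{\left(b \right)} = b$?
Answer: $-168$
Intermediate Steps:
$A{\left(d \right)} = \sqrt{2} \sqrt{d}$ ($A{\left(d \right)} = \sqrt{d + d} = \sqrt{2 d} = \sqrt{2} \sqrt{d}$)
$X A{\left(2 \right)} 21 = - 4 \sqrt{2} \sqrt{2} \cdot 21 = \left(-4\right) 2 \cdot 21 = \left(-8\right) 21 = -168$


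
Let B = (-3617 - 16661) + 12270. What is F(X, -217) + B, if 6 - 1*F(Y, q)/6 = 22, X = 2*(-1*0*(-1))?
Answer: -8104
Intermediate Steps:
X = 0 (X = 2*(0*(-1)) = 2*0 = 0)
F(Y, q) = -96 (F(Y, q) = 36 - 6*22 = 36 - 132 = -96)
B = -8008 (B = -20278 + 12270 = -8008)
F(X, -217) + B = -96 - 8008 = -8104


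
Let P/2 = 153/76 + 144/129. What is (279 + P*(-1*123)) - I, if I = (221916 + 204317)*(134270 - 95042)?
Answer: -27320918916651/1634 ≈ -1.6720e+10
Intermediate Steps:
P = 10227/1634 (P = 2*(153/76 + 144/129) = 2*(153*(1/76) + 144*(1/129)) = 2*(153/76 + 48/43) = 2*(10227/3268) = 10227/1634 ≈ 6.2589)
I = 16720268124 (I = 426233*39228 = 16720268124)
(279 + P*(-1*123)) - I = (279 + 10227*(-1*123)/1634) - 1*16720268124 = (279 + (10227/1634)*(-123)) - 16720268124 = (279 - 1257921/1634) - 16720268124 = -802035/1634 - 16720268124 = -27320918916651/1634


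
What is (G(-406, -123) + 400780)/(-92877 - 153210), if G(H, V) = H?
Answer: -44486/27343 ≈ -1.6270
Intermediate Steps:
(G(-406, -123) + 400780)/(-92877 - 153210) = (-406 + 400780)/(-92877 - 153210) = 400374/(-246087) = 400374*(-1/246087) = -44486/27343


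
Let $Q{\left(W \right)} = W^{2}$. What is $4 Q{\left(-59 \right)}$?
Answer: $13924$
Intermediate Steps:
$4 Q{\left(-59 \right)} = 4 \left(-59\right)^{2} = 4 \cdot 3481 = 13924$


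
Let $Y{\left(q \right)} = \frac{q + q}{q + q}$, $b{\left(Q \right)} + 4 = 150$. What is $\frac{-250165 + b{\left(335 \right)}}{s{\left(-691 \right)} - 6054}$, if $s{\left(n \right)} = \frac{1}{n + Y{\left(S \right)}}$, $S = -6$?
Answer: $\frac{15683010}{379751} \approx 41.298$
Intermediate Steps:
$b{\left(Q \right)} = 146$ ($b{\left(Q \right)} = -4 + 150 = 146$)
$Y{\left(q \right)} = 1$ ($Y{\left(q \right)} = \frac{2 q}{2 q} = 2 q \frac{1}{2 q} = 1$)
$s{\left(n \right)} = \frac{1}{1 + n}$ ($s{\left(n \right)} = \frac{1}{n + 1} = \frac{1}{1 + n}$)
$\frac{-250165 + b{\left(335 \right)}}{s{\left(-691 \right)} - 6054} = \frac{-250165 + 146}{\frac{1}{1 - 691} - 6054} = - \frac{250019}{\frac{1}{-690} - 6054} = - \frac{250019}{- \frac{1}{690} - 6054} = - \frac{250019}{- \frac{4177261}{690}} = \left(-250019\right) \left(- \frac{690}{4177261}\right) = \frac{15683010}{379751}$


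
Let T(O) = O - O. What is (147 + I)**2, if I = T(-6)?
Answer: 21609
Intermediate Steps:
T(O) = 0
I = 0
(147 + I)**2 = (147 + 0)**2 = 147**2 = 21609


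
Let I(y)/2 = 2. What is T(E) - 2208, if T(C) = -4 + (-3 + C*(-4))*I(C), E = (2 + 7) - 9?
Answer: -2224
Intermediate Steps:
I(y) = 4 (I(y) = 2*2 = 4)
E = 0 (E = 9 - 9 = 0)
T(C) = -16 - 16*C (T(C) = -4 + (-3 + C*(-4))*4 = -4 + (-3 - 4*C)*4 = -4 + (-12 - 16*C) = -16 - 16*C)
T(E) - 2208 = (-16 - 16*0) - 2208 = (-16 + 0) - 2208 = -16 - 2208 = -2224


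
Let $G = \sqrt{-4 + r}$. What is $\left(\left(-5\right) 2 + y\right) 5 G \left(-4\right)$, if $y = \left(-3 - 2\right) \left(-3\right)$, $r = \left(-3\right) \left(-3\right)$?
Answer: $- 100 \sqrt{5} \approx -223.61$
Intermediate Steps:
$r = 9$
$G = \sqrt{5}$ ($G = \sqrt{-4 + 9} = \sqrt{5} \approx 2.2361$)
$y = 15$ ($y = \left(-5\right) \left(-3\right) = 15$)
$\left(\left(-5\right) 2 + y\right) 5 G \left(-4\right) = \left(\left(-5\right) 2 + 15\right) 5 \sqrt{5} \left(-4\right) = \left(-10 + 15\right) \left(- 20 \sqrt{5}\right) = 5 \left(- 20 \sqrt{5}\right) = - 100 \sqrt{5}$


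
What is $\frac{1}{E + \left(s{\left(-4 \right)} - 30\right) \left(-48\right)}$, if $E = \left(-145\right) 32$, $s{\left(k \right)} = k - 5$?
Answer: $- \frac{1}{2768} \approx -0.00036127$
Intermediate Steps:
$s{\left(k \right)} = -5 + k$
$E = -4640$
$\frac{1}{E + \left(s{\left(-4 \right)} - 30\right) \left(-48\right)} = \frac{1}{-4640 + \left(\left(-5 - 4\right) - 30\right) \left(-48\right)} = \frac{1}{-4640 + \left(-9 - 30\right) \left(-48\right)} = \frac{1}{-4640 - -1872} = \frac{1}{-4640 + 1872} = \frac{1}{-2768} = - \frac{1}{2768}$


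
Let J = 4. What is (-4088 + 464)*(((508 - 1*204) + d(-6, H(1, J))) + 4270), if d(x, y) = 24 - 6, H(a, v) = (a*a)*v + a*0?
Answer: -16641408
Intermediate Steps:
H(a, v) = v*a**2 (H(a, v) = a**2*v + 0 = v*a**2 + 0 = v*a**2)
d(x, y) = 18
(-4088 + 464)*(((508 - 1*204) + d(-6, H(1, J))) + 4270) = (-4088 + 464)*(((508 - 1*204) + 18) + 4270) = -3624*(((508 - 204) + 18) + 4270) = -3624*((304 + 18) + 4270) = -3624*(322 + 4270) = -3624*4592 = -16641408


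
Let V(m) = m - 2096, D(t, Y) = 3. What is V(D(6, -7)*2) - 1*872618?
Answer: -874708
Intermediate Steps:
V(m) = -2096 + m
V(D(6, -7)*2) - 1*872618 = (-2096 + 3*2) - 1*872618 = (-2096 + 6) - 872618 = -2090 - 872618 = -874708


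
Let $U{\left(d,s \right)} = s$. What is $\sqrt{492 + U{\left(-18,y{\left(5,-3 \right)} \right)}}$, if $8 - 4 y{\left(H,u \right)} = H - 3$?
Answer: $\frac{\sqrt{1974}}{2} \approx 22.215$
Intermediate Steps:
$y{\left(H,u \right)} = \frac{11}{4} - \frac{H}{4}$ ($y{\left(H,u \right)} = 2 - \frac{H - 3}{4} = 2 - \frac{-3 + H}{4} = 2 - \left(- \frac{3}{4} + \frac{H}{4}\right) = \frac{11}{4} - \frac{H}{4}$)
$\sqrt{492 + U{\left(-18,y{\left(5,-3 \right)} \right)}} = \sqrt{492 + \left(\frac{11}{4} - \frac{5}{4}\right)} = \sqrt{492 + \frac{3}{2}} = \sqrt{\frac{987}{2}} = \frac{\sqrt{1974}}{2}$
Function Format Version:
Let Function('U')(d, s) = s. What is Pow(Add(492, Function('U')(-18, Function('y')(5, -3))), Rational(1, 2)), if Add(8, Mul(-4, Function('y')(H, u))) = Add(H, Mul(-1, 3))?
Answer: Mul(Rational(1, 2), Pow(1974, Rational(1, 2))) ≈ 22.215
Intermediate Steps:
Function('y')(H, u) = Add(Rational(11, 4), Mul(Rational(-1, 4), H)) (Function('y')(H, u) = Add(2, Mul(Rational(-1, 4), Add(H, Mul(-1, 3)))) = Add(2, Mul(Rational(-1, 4), Add(H, -3))) = Add(2, Mul(Rational(-1, 4), Add(-3, H))) = Add(2, Add(Rational(3, 4), Mul(Rational(-1, 4), H))) = Add(Rational(11, 4), Mul(Rational(-1, 4), H)))
Pow(Add(492, Function('U')(-18, Function('y')(5, -3))), Rational(1, 2)) = Pow(Add(492, Add(Rational(11, 4), Mul(Rational(-1, 4), 5))), Rational(1, 2)) = Pow(Add(492, Add(Rational(11, 4), Rational(-5, 4))), Rational(1, 2)) = Pow(Add(492, Rational(3, 2)), Rational(1, 2)) = Pow(Rational(987, 2), Rational(1, 2)) = Mul(Rational(1, 2), Pow(1974, Rational(1, 2)))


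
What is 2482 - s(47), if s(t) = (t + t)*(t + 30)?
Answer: -4756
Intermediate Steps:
s(t) = 2*t*(30 + t) (s(t) = (2*t)*(30 + t) = 2*t*(30 + t))
2482 - s(47) = 2482 - 2*47*(30 + 47) = 2482 - 2*47*77 = 2482 - 1*7238 = 2482 - 7238 = -4756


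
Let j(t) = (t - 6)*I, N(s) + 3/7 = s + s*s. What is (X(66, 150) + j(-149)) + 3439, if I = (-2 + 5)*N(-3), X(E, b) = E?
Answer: 6400/7 ≈ 914.29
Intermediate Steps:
N(s) = -3/7 + s + s**2 (N(s) = -3/7 + (s + s*s) = -3/7 + (s + s**2) = -3/7 + s + s**2)
I = 117/7 (I = (-2 + 5)*(-3/7 - 3 + (-3)**2) = 3*(-3/7 - 3 + 9) = 3*(39/7) = 117/7 ≈ 16.714)
j(t) = -702/7 + 117*t/7 (j(t) = (t - 6)*(117/7) = (-6 + t)*(117/7) = -702/7 + 117*t/7)
(X(66, 150) + j(-149)) + 3439 = (66 + (-702/7 + (117/7)*(-149))) + 3439 = (66 + (-702/7 - 17433/7)) + 3439 = (66 - 18135/7) + 3439 = -17673/7 + 3439 = 6400/7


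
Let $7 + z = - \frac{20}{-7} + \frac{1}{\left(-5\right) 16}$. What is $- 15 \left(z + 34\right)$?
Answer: $- \frac{50139}{112} \approx -447.67$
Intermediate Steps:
$z = - \frac{2327}{560}$ ($z = -7 + \left(- \frac{20}{-7} + \frac{1}{\left(-5\right) 16}\right) = -7 - - \frac{1593}{560} = -7 + \left(\frac{20}{7} - \frac{1}{80}\right) = -7 + \frac{1593}{560} = - \frac{2327}{560} \approx -4.1554$)
$- 15 \left(z + 34\right) = - 15 \left(- \frac{2327}{560} + 34\right) = \left(-15\right) \frac{16713}{560} = - \frac{50139}{112}$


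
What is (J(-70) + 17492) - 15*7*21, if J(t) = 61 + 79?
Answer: 15427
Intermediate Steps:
J(t) = 140
(J(-70) + 17492) - 15*7*21 = (140 + 17492) - 15*7*21 = 17632 - 105*21 = 17632 - 2205 = 15427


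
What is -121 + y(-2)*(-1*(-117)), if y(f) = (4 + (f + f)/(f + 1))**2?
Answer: 7367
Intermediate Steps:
y(f) = (4 + 2*f/(1 + f))**2 (y(f) = (4 + (2*f)/(1 + f))**2 = (4 + 2*f/(1 + f))**2)
-121 + y(-2)*(-1*(-117)) = -121 + (4*(2 + 3*(-2))**2/(1 - 2)**2)*(-1*(-117)) = -121 + (4*(2 - 6)**2/(-1)**2)*117 = -121 + (4*1*(-4)**2)*117 = -121 + (4*1*16)*117 = -121 + 64*117 = -121 + 7488 = 7367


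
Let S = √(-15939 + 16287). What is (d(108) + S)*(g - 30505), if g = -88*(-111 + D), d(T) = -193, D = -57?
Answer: 3034153 - 31442*√87 ≈ 2.7409e+6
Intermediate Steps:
S = 2*√87 (S = √348 = 2*√87 ≈ 18.655)
g = 14784 (g = -88*(-111 - 57) = -88*(-168) = 14784)
(d(108) + S)*(g - 30505) = (-193 + 2*√87)*(14784 - 30505) = (-193 + 2*√87)*(-15721) = 3034153 - 31442*√87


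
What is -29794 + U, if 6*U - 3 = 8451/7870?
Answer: -468946873/15740 ≈ -29793.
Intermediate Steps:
U = 10687/15740 (U = ½ + (8451/7870)/6 = ½ + (8451*(1/7870))/6 = ½ + (⅙)*(8451/7870) = ½ + 2817/15740 = 10687/15740 ≈ 0.67897)
-29794 + U = -29794 + 10687/15740 = -468946873/15740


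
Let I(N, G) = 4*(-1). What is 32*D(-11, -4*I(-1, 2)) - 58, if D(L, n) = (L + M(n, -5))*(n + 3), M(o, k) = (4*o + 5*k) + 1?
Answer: 17574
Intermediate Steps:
I(N, G) = -4
M(o, k) = 1 + 4*o + 5*k
D(L, n) = (3 + n)*(-24 + L + 4*n) (D(L, n) = (L + (1 + 4*n + 5*(-5)))*(n + 3) = (L + (1 + 4*n - 25))*(3 + n) = (L + (-24 + 4*n))*(3 + n) = (-24 + L + 4*n)*(3 + n) = (3 + n)*(-24 + L + 4*n))
32*D(-11, -4*I(-1, 2)) - 58 = 32*(-72 - (-48)*(-4) + 3*(-11) + 4*(-4*(-4))**2 - (-44)*(-4)) - 58 = 32*(-72 - 12*16 - 33 + 4*16**2 - 11*16) - 58 = 32*(-72 - 192 - 33 + 4*256 - 176) - 58 = 32*(-72 - 192 - 33 + 1024 - 176) - 58 = 32*551 - 58 = 17632 - 58 = 17574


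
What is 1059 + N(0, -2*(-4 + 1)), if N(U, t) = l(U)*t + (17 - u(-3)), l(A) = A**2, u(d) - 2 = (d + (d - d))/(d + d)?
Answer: 2147/2 ≈ 1073.5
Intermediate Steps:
u(d) = 5/2 (u(d) = 2 + (d + (d - d))/(d + d) = 2 + (d + 0)/((2*d)) = 2 + d*(1/(2*d)) = 2 + 1/2 = 5/2)
N(U, t) = 29/2 + t*U**2 (N(U, t) = U**2*t + (17 - 1*5/2) = t*U**2 + (17 - 5/2) = t*U**2 + 29/2 = 29/2 + t*U**2)
1059 + N(0, -2*(-4 + 1)) = 1059 + (29/2 - 2*(-4 + 1)*0**2) = 1059 + (29/2 - 2*(-3)*0) = 1059 + (29/2 + 6*0) = 1059 + (29/2 + 0) = 1059 + 29/2 = 2147/2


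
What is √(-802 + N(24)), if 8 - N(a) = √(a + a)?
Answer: √(-794 - 4*√3) ≈ 28.301*I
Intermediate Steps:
N(a) = 8 - √2*√a (N(a) = 8 - √(a + a) = 8 - √(2*a) = 8 - √2*√a)
√(-802 + N(24)) = √(-802 + (8 - √2*√24)) = √(-802 + (8 - √2*2*√6)) = √(-802 + (8 - 4*√3)) = √(-794 - 4*√3)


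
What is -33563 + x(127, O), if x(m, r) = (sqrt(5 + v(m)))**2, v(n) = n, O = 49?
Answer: -33431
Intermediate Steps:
x(m, r) = 5 + m (x(m, r) = (sqrt(5 + m))**2 = 5 + m)
-33563 + x(127, O) = -33563 + (5 + 127) = -33563 + 132 = -33431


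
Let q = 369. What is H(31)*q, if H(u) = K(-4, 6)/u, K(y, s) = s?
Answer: 2214/31 ≈ 71.419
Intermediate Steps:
H(u) = 6/u
H(31)*q = (6/31)*369 = 2214/31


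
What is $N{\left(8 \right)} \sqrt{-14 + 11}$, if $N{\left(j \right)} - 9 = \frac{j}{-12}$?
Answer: $\frac{25 i \sqrt{3}}{3} \approx 14.434 i$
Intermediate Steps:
$N{\left(j \right)} = 9 - \frac{j}{12}$ ($N{\left(j \right)} = 9 + \frac{j}{-12} = 9 + j \left(- \frac{1}{12}\right) = 9 - \frac{j}{12}$)
$N{\left(8 \right)} \sqrt{-14 + 11} = \left(9 - \frac{2}{3}\right) \sqrt{-14 + 11} = \left(9 - \frac{2}{3}\right) \sqrt{-3} = \frac{25 i \sqrt{3}}{3}$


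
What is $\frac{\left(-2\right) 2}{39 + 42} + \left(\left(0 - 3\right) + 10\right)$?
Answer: $\frac{563}{81} \approx 6.9506$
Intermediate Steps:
$\frac{\left(-2\right) 2}{39 + 42} + \left(\left(0 - 3\right) + 10\right) = - \frac{4}{81} + \left(-3 + 10\right) = \left(-4\right) \frac{1}{81} + 7 = - \frac{4}{81} + 7 = \frac{563}{81}$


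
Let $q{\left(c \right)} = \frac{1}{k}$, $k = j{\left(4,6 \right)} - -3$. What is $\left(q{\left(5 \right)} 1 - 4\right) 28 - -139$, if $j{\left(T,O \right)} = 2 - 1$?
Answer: $34$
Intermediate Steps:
$j{\left(T,O \right)} = 1$
$k = 4$ ($k = 1 - -3 = 1 + 3 = 4$)
$q{\left(c \right)} = \frac{1}{4}$
$\left(q{\left(5 \right)} 1 - 4\right) 28 - -139 = \left(\frac{1}{4} \cdot 1 - 4\right) 28 - -139 = \left(\frac{1}{4} - 4\right) 28 + 139 = \left(- \frac{15}{4}\right) 28 + 139 = -105 + 139 = 34$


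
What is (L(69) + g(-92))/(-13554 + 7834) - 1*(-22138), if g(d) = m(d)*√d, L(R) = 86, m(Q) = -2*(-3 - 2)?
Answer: 63314637/2860 - I*√23/286 ≈ 22138.0 - 0.016769*I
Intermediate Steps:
m(Q) = 10 (m(Q) = -2*(-5) = 10)
g(d) = 10*√d
(L(69) + g(-92))/(-13554 + 7834) - 1*(-22138) = (86 + 10*√(-92))/(-13554 + 7834) - 1*(-22138) = (86 + 10*(2*I*√23))/(-5720) + 22138 = (86 + 20*I*√23)*(-1/5720) + 22138 = (-43/2860 - I*√23/286) + 22138 = 63314637/2860 - I*√23/286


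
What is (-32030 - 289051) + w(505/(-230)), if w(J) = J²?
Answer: -679397195/2116 ≈ -3.2108e+5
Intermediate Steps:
(-32030 - 289051) + w(505/(-230)) = (-32030 - 289051) + (505/(-230))² = -321081 + (505*(-1/230))² = -321081 + (-101/46)² = -321081 + 10201/2116 = -679397195/2116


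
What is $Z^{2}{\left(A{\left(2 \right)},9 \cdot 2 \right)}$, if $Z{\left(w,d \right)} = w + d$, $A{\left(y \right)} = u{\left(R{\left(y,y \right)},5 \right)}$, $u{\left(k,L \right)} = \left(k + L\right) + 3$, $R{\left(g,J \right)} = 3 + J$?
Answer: $961$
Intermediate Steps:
$u{\left(k,L \right)} = 3 + L + k$ ($u{\left(k,L \right)} = \left(L + k\right) + 3 = 3 + L + k$)
$A{\left(y \right)} = 11 + y$ ($A{\left(y \right)} = 3 + 5 + \left(3 + y\right) = 11 + y$)
$Z{\left(w,d \right)} = d + w$
$Z^{2}{\left(A{\left(2 \right)},9 \cdot 2 \right)} = \left(9 \cdot 2 + \left(11 + 2\right)\right)^{2} = \left(18 + 13\right)^{2} = 31^{2} = 961$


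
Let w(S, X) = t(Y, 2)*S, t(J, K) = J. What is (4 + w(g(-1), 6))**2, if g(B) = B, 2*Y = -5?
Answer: 169/4 ≈ 42.250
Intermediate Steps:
Y = -5/2 (Y = (1/2)*(-5) = -5/2 ≈ -2.5000)
w(S, X) = -5*S/2
(4 + w(g(-1), 6))**2 = (4 - 5/2*(-1))**2 = (4 + 5/2)**2 = (13/2)**2 = 169/4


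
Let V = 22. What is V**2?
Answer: 484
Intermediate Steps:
V**2 = 22**2 = 484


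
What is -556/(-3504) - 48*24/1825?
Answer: -10349/21900 ≈ -0.47256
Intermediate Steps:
-556/(-3504) - 48*24/1825 = -556*(-1/3504) - 1152*1/1825 = 139/876 - 1152/1825 = -10349/21900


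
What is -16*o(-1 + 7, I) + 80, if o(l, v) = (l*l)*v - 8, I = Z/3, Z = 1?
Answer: 16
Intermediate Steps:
I = 1/3 ≈ 0.33333
o(l, v) = -8 + v*l**2 (o(l, v) = l**2*v - 8 = v*l**2 - 8 = -8 + v*l**2)
-16*o(-1 + 7, I) + 80 = -16*(-8 + (-1 + 7)**2/3) + 80 = -16*(-8 + (1/3)*6**2) + 80 = -16*(-8 + (1/3)*36) + 80 = -16*(-8 + 12) + 80 = -16*4 + 80 = -64 + 80 = 16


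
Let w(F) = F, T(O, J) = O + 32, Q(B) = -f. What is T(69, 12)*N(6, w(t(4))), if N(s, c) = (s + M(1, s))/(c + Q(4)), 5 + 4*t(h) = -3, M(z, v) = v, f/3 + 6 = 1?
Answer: 1212/13 ≈ 93.231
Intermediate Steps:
f = -15 (f = -18 + 3*1 = -18 + 3 = -15)
Q(B) = 15 (Q(B) = -1*(-15) = 15)
T(O, J) = 32 + O
t(h) = -2 (t(h) = -5/4 + (¼)*(-3) = -5/4 - ¾ = -2)
N(s, c) = 2*s/(15 + c) (N(s, c) = (s + s)/(c + 15) = (2*s)/(15 + c) = 2*s/(15 + c))
T(69, 12)*N(6, w(t(4))) = (32 + 69)*(2*6/(15 - 2)) = 101*(2*6/13) = 101*(2*6*(1/13)) = 101*(12/13) = 1212/13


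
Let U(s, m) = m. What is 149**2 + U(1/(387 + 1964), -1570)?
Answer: 20631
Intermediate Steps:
149**2 + U(1/(387 + 1964), -1570) = 149**2 - 1570 = 22201 - 1570 = 20631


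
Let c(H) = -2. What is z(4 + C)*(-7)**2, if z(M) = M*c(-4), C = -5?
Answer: 98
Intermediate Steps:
z(M) = -2*M (z(M) = M*(-2) = -2*M)
z(4 + C)*(-7)**2 = -2*(4 - 5)*(-7)**2 = -2*(-1)*49 = 2*49 = 98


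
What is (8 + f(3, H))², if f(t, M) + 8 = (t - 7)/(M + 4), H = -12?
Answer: ¼ ≈ 0.25000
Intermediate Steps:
f(t, M) = -8 + (-7 + t)/(4 + M) (f(t, M) = -8 + (t - 7)/(M + 4) = -8 + (-7 + t)/(4 + M))
(8 + f(3, H))² = (8 + (-39 + 3 - 8*(-12))/(4 - 12))² = (8 + (-39 + 3 + 96)/(-8))² = (8 - ⅛*60)² = (8 - 15/2)² = (½)² = ¼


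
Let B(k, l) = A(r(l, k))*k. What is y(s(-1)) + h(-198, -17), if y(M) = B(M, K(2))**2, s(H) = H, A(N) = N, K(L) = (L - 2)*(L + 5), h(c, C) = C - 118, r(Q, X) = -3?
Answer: -126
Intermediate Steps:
h(c, C) = -118 + C
K(L) = (-2 + L)*(5 + L)
B(k, l) = -3*k
y(M) = 9*M**2 (y(M) = (-3*M)**2 = 9*M**2)
y(s(-1)) + h(-198, -17) = 9*(-1)**2 + (-118 - 17) = 9*1 - 135 = 9 - 135 = -126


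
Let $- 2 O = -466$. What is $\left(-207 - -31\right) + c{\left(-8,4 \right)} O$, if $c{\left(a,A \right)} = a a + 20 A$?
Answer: $33376$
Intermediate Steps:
$c{\left(a,A \right)} = a^{2} + 20 A$
$O = 233$ ($O = \left(- \frac{1}{2}\right) \left(-466\right) = 233$)
$\left(-207 - -31\right) + c{\left(-8,4 \right)} O = \left(-207 - -31\right) + \left(\left(-8\right)^{2} + 20 \cdot 4\right) 233 = \left(-207 + 31\right) + \left(64 + 80\right) 233 = -176 + 144 \cdot 233 = -176 + 33552 = 33376$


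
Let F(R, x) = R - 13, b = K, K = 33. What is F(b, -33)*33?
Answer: 660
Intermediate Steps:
b = 33
F(R, x) = -13 + R
F(b, -33)*33 = (-13 + 33)*33 = 20*33 = 660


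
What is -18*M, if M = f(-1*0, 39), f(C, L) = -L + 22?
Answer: 306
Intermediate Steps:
f(C, L) = 22 - L
M = -17 (M = 22 - 1*39 = 22 - 39 = -17)
-18*M = -18*(-17) = 306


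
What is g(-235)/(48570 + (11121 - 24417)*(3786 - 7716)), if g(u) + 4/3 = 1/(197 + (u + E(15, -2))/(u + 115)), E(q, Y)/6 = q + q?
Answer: -9442/371787700725 ≈ -2.5396e-8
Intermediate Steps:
E(q, Y) = 12*q (E(q, Y) = 6*(q + q) = 6*(2*q) = 12*q)
g(u) = -4/3 + 1/(197 + (180 + u)/(115 + u)) (g(u) = -4/3 + 1/(197 + (u + 12*15)/(u + 115)) = -4/3 + 1/(197 + (u + 180)/(115 + u)) = -4/3 + 1/(197 + (180 + u)/(115 + u)))
g(-235)/(48570 + (11121 - 24417)*(3786 - 7716)) = ((-90995 - 789*(-235))/(3*(22835 + 198*(-235))))/(48570 + (11121 - 24417)*(3786 - 7716)) = ((-90995 + 185415)/(3*(22835 - 46530)))/(48570 - 13296*(-3930)) = ((1/3)*94420/(-23695))/(48570 + 52253280) = ((1/3)*(-1/23695)*94420)/52301850 = -18884/14217*1/52301850 = -9442/371787700725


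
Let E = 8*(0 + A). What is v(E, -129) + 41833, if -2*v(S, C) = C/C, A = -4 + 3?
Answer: 83665/2 ≈ 41833.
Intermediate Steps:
A = -1
E = -8 (E = 8*(0 - 1) = 8*(-1) = -8)
v(S, C) = -½ (v(S, C) = -C/(2*C) = -½*1 = -½)
v(E, -129) + 41833 = -½ + 41833 = 83665/2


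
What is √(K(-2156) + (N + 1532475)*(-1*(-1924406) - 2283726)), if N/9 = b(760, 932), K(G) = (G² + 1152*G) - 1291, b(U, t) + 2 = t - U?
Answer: I*√551196513267 ≈ 7.4243e+5*I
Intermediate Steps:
b(U, t) = -2 + t - U (b(U, t) = -2 + (t - U) = -2 + t - U)
K(G) = -1291 + G² + 1152*G
N = 1530 (N = 9*(-2 + 932 - 1*760) = 9*(-2 + 932 - 760) = 9*170 = 1530)
√(K(-2156) + (N + 1532475)*(-1*(-1924406) - 2283726)) = √((-1291 + (-2156)² + 1152*(-2156)) + (1530 + 1532475)*(-1*(-1924406) - 2283726)) = √((-1291 + 4648336 - 2483712) + 1534005*(1924406 - 2283726)) = √(2163333 + 1534005*(-359320)) = √(2163333 - 551198676600) = √(-551196513267) = I*√551196513267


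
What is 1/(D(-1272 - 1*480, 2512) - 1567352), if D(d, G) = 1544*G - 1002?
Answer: 1/2310174 ≈ 4.3287e-7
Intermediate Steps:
D(d, G) = -1002 + 1544*G
1/(D(-1272 - 1*480, 2512) - 1567352) = 1/((-1002 + 1544*2512) - 1567352) = 1/((-1002 + 3878528) - 1567352) = 1/(3877526 - 1567352) = 1/2310174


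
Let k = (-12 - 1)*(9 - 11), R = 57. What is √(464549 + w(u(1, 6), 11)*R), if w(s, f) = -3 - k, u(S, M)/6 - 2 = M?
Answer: 4*√28931 ≈ 680.36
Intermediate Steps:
u(S, M) = 12 + 6*M
k = 26 (k = -13*(-2) = 26)
w(s, f) = -29 (w(s, f) = -3 - 1*26 = -3 - 26 = -29)
√(464549 + w(u(1, 6), 11)*R) = √(464549 - 29*57) = √(464549 - 1653) = √462896 = 4*√28931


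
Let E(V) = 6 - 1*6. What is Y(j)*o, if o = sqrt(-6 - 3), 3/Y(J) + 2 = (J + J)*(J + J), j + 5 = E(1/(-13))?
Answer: 9*I/98 ≈ 0.091837*I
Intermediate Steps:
E(V) = 0 (E(V) = 6 - 6 = 0)
j = -5 (j = -5 + 0 = -5)
Y(J) = 3/(-2 + 4*J**2) (Y(J) = 3/(-2 + (J + J)*(J + J)) = 3/(-2 + (2*J)*(2*J)) = 3/(-2 + 4*J**2))
o = 3*I (o = sqrt(-9) = 3*I ≈ 3.0*I)
Y(j)*o = (3/(2*(-1 + 2*(-5)**2)))*(3*I) = (3/(2*(-1 + 2*25)))*(3*I) = (3/(2*(-1 + 50)))*(3*I) = ((3/2)/49)*(3*I) = ((3/2)*(1/49))*(3*I) = 3*(3*I)/98 = 9*I/98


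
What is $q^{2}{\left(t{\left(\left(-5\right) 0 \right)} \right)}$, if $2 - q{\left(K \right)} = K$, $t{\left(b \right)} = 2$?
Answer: $0$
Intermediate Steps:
$q{\left(K \right)} = 2 - K$
$q^{2}{\left(t{\left(\left(-5\right) 0 \right)} \right)} = \left(2 - 2\right)^{2} = 0^{2} = 0$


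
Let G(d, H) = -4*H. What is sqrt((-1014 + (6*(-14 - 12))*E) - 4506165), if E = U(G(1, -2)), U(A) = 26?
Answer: I*sqrt(4511235) ≈ 2124.0*I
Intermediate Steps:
E = 26
sqrt((-1014 + (6*(-14 - 12))*E) - 4506165) = sqrt((-1014 + (6*(-14 - 12))*26) - 4506165) = sqrt((-1014 + (6*(-26))*26) - 4506165) = sqrt((-1014 - 156*26) - 4506165) = sqrt((-1014 - 4056) - 4506165) = sqrt(-5070 - 4506165) = sqrt(-4511235) = I*sqrt(4511235)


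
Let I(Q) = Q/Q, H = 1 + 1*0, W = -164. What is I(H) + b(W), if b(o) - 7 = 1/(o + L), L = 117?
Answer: 375/47 ≈ 7.9787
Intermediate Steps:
H = 1 (H = 1 + 0 = 1)
b(o) = 7 + 1/(117 + o) (b(o) = 7 + 1/(o + 117) = 7 + 1/(117 + o))
I(Q) = 1
I(H) + b(W) = 1 + (820 + 7*(-164))/(117 - 164) = 1 + (820 - 1148)/(-47) = 1 - 1/47*(-328) = 1 + 328/47 = 375/47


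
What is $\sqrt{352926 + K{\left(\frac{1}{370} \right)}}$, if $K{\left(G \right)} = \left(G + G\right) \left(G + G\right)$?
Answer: $\frac{\sqrt{12078892351}}{185} \approx 594.08$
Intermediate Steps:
$K{\left(G \right)} = 4 G^{2}$ ($K{\left(G \right)} = 2 G 2 G = 4 G^{2}$)
$\sqrt{352926 + K{\left(\frac{1}{370} \right)}} = \sqrt{352926 + 4 \left(\frac{1}{370}\right)^{2}} = \sqrt{352926 + \frac{4}{136900}} = \sqrt{352926 + 4 \cdot \frac{1}{136900}} = \sqrt{352926 + \frac{1}{34225}} = \sqrt{\frac{12078892351}{34225}} = \frac{\sqrt{12078892351}}{185}$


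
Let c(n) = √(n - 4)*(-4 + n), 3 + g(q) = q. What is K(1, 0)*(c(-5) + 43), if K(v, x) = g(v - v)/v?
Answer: -129 + 81*I ≈ -129.0 + 81.0*I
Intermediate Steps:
g(q) = -3 + q
c(n) = (-4 + n)^(3/2) (c(n) = √(-4 + n)*(-4 + n) = (-4 + n)^(3/2))
K(v, x) = -3/v (K(v, x) = (-3 + (v - v))/v = (-3 + 0)/v = -3/v)
K(1, 0)*(c(-5) + 43) = (-3/1)*((-4 - 5)^(3/2) + 43) = (-3*1)*((-9)^(3/2) + 43) = -3*(-27*I + 43) = -3*(43 - 27*I) = -129 + 81*I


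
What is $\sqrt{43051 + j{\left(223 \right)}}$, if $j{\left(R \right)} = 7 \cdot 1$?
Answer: $\sqrt{43058} \approx 207.5$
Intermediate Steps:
$j{\left(R \right)} = 7$
$\sqrt{43051 + j{\left(223 \right)}} = \sqrt{43051 + 7} = \sqrt{43058}$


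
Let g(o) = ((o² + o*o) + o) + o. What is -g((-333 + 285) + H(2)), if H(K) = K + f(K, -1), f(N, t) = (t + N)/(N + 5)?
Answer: -201588/49 ≈ -4114.0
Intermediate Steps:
f(N, t) = (N + t)/(5 + N)
H(K) = K + (-1 + K)/(5 + K) (H(K) = K + (K - 1)/(5 + K) = K + (-1 + K)/(5 + K))
g(o) = 2*o + 2*o² (g(o) = ((o² + o²) + o) + o = (2*o² + o) + o = (o + 2*o²) + o = 2*o + 2*o²)
-g((-333 + 285) + H(2)) = -2*((-333 + 285) + (-1 + 2 + 2*(5 + 2))/(5 + 2))*(1 + ((-333 + 285) + (-1 + 2 + 2*(5 + 2))/(5 + 2))) = -2*(-48 + (-1 + 2 + 2*7)/7)*(1 + (-48 + (-1 + 2 + 2*7)/7)) = -2*(-48 + (-1 + 2 + 14)/7)*(1 + (-48 + (-1 + 2 + 14)/7)) = -2*(-48 + (⅐)*15)*(1 + (-48 + (⅐)*15)) = -2*(-48 + 15/7)*(1 + (-48 + 15/7)) = -2*(-321)*(1 - 321/7)/7 = -2*(-321)*(-314)/(7*7) = -1*201588/49 = -201588/49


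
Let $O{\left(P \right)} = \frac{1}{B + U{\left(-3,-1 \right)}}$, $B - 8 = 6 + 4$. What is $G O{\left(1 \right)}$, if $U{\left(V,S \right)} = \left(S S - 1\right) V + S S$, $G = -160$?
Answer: $- \frac{160}{19} \approx -8.4211$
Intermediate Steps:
$B = 18$ ($B = 8 + \left(6 + 4\right) = 8 + 10 = 18$)
$U{\left(V,S \right)} = S^{2} + V \left(-1 + S^{2}\right)$ ($U{\left(V,S \right)} = \left(S^{2} - 1\right) V + S^{2} = \left(-1 + S^{2}\right) V + S^{2} = V \left(-1 + S^{2}\right) + S^{2} = S^{2} + V \left(-1 + S^{2}\right)$)
$O{\left(P \right)} = \frac{1}{19}$ ($O{\left(P \right)} = \frac{1}{18 - \left(-3 + 2\right)} = \frac{1}{18 + \left(1 + 3 - 3\right)} = \frac{1}{18 + 1} = \frac{1}{19}$)
$G O{\left(1 \right)} = \left(-160\right) \frac{1}{19} = - \frac{160}{19}$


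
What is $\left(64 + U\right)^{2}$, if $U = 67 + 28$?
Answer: $25281$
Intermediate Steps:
$U = 95$
$\left(64 + U\right)^{2} = \left(64 + 95\right)^{2} = 159^{2} = 25281$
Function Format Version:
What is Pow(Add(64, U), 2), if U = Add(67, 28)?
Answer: 25281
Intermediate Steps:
U = 95
Pow(Add(64, U), 2) = Pow(Add(64, 95), 2) = Pow(159, 2) = 25281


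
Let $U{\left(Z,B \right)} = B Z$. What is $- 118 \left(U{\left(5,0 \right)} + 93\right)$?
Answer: $-10974$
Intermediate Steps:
$- 118 \left(U{\left(5,0 \right)} + 93\right) = - 118 \left(0 \cdot 5 + 93\right) = - 118 \left(0 + 93\right) = \left(-118\right) 93 = -10974$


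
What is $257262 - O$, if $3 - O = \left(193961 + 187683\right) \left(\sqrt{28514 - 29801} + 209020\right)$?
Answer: $79771486139 + 1144932 i \sqrt{143} \approx 7.9771 \cdot 10^{10} + 1.3691 \cdot 10^{7} i$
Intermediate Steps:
$O = -79771228877 - 1144932 i \sqrt{143}$ ($O = 3 - \left(193961 + 187683\right) \left(\sqrt{28514 - 29801} + 209020\right) = 3 - 381644 \left(\sqrt{-1287} + 209020\right) = 3 - 381644 \left(3 i \sqrt{143} + 209020\right) = 3 - 381644 \left(209020 + 3 i \sqrt{143}\right) = 3 - \left(79771228880 + 1144932 i \sqrt{143}\right) = -79771228877 - 1144932 i \sqrt{143} \approx -7.9771 \cdot 10^{10} - 1.3691 \cdot 10^{7} i$)
$257262 - O = 257262 - \left(-79771228877 - 1144932 i \sqrt{143}\right) = 257262 + \left(79771228877 + 1144932 i \sqrt{143}\right) = 79771486139 + 1144932 i \sqrt{143}$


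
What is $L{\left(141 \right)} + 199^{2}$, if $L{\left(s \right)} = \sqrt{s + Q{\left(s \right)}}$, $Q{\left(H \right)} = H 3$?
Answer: $39601 + 2 \sqrt{141} \approx 39625.0$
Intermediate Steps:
$Q{\left(H \right)} = 3 H$
$L{\left(s \right)} = 2 \sqrt{s}$ ($L{\left(s \right)} = \sqrt{s + 3 s} = \sqrt{4 s} = 2 \sqrt{s}$)
$L{\left(141 \right)} + 199^{2} = 2 \sqrt{141} + 199^{2} = 2 \sqrt{141} + 39601 = 39601 + 2 \sqrt{141}$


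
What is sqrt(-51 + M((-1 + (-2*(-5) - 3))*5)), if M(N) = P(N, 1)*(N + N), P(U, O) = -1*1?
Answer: I*sqrt(111) ≈ 10.536*I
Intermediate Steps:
P(U, O) = -1
M(N) = -2*N (M(N) = -(N + N) = -2*N)
sqrt(-51 + M((-1 + (-2*(-5) - 3))*5)) = sqrt(-51 - 2*(-1 + (-2*(-5) - 3))*5) = sqrt(-51 - 2*(-1 + (10 - 3))*5) = sqrt(-51 - 2*(-1 + 7)*5) = sqrt(-51 - 12*5) = sqrt(-51 - 2*30) = sqrt(-51 - 60) = sqrt(-111) = I*sqrt(111)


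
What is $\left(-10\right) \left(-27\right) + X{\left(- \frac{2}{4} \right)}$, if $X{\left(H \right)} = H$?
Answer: $\frac{539}{2} \approx 269.5$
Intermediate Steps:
$\left(-10\right) \left(-27\right) + X{\left(- \frac{2}{4} \right)} = \left(-10\right) \left(-27\right) - \frac{2}{4} = 270 - \frac{1}{2} = \frac{539}{2}$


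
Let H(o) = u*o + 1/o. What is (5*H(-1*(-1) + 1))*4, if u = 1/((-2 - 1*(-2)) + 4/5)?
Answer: 60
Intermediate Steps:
u = 5/4 (u = 1/((-2 + 2) + 4*(1/5)) = 1/(0 + 4/5) = 1/(4/5) = 5/4 ≈ 1.2500)
H(o) = 1/o + 5*o/4 (H(o) = 5*o/4 + 1/o = 1/o + 5*o/4)
(5*H(-1*(-1) + 1))*4 = (5*(1/(-1*(-1) + 1) + 5*(-1*(-1) + 1)/4))*4 = (5*(1/(1 + 1) + 5*(1 + 1)/4))*4 = (5*(1/2 + (5/4)*2))*4 = (5*(1/2 + 5/2))*4 = (5*3)*4 = 15*4 = 60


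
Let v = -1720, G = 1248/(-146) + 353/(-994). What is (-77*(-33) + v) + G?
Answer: 58927377/72562 ≈ 812.10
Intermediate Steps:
G = -646025/72562 (G = 1248*(-1/146) + 353*(-1/994) = -624/73 - 353/994 = -646025/72562 ≈ -8.9031)
(-77*(-33) + v) + G = (-77*(-33) - 1720) - 646025/72562 = (2541 - 1720) - 646025/72562 = 821 - 646025/72562 = 58927377/72562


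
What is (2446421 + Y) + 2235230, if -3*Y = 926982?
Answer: 4372657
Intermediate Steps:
Y = -308994 (Y = -⅓*926982 = -308994)
(2446421 + Y) + 2235230 = (2446421 - 308994) + 2235230 = 2137427 + 2235230 = 4372657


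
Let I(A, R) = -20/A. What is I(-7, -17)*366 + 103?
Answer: 8041/7 ≈ 1148.7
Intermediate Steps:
I(-7, -17)*366 + 103 = -20/(-7)*366 + 103 = -20*(-⅐)*366 + 103 = (20/7)*366 + 103 = 7320/7 + 103 = 8041/7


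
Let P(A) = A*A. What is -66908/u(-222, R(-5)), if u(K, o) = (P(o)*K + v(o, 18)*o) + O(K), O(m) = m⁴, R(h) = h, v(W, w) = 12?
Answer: -33454/1214453523 ≈ -2.7547e-5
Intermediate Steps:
P(A) = A²
u(K, o) = K⁴ + 12*o + K*o² (u(K, o) = (o²*K + 12*o) + K⁴ = (K*o² + 12*o) + K⁴ = (12*o + K*o²) + K⁴ = K⁴ + 12*o + K*o²)
-66908/u(-222, R(-5)) = -66908/((-222)⁴ + 12*(-5) - 222*(-5)²) = -66908/(2428912656 - 60 - 222*25) = -66908/(2428912656 - 60 - 5550) = -66908/2428907046 = -66908*1/2428907046 = -33454/1214453523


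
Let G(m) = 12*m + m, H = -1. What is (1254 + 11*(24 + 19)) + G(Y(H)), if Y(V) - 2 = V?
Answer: 1740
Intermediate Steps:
Y(V) = 2 + V
G(m) = 13*m
(1254 + 11*(24 + 19)) + G(Y(H)) = (1254 + 11*(24 + 19)) + 13*(2 - 1) = (1254 + 11*43) + 13*1 = (1254 + 473) + 13 = 1727 + 13 = 1740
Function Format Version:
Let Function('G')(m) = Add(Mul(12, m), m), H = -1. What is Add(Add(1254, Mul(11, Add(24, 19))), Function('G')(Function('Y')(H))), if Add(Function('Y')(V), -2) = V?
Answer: 1740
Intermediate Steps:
Function('Y')(V) = Add(2, V)
Function('G')(m) = Mul(13, m)
Add(Add(1254, Mul(11, Add(24, 19))), Function('G')(Function('Y')(H))) = Add(Add(1254, Mul(11, Add(24, 19))), Mul(13, Add(2, -1))) = Add(Add(1254, Mul(11, 43)), Mul(13, 1)) = Add(Add(1254, 473), 13) = Add(1727, 13) = 1740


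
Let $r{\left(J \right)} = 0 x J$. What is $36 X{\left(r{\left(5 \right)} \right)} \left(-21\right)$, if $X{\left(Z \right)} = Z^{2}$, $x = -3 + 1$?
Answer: $0$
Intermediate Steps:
$x = -2$
$r{\left(J \right)} = 0$ ($r{\left(J \right)} = 0 \left(-2\right) J = 0 J = 0$)
$36 X{\left(r{\left(5 \right)} \right)} \left(-21\right) = 36 \cdot 0^{2} \left(-21\right) = 36 \cdot 0 \left(-21\right) = 0 \left(-21\right) = 0$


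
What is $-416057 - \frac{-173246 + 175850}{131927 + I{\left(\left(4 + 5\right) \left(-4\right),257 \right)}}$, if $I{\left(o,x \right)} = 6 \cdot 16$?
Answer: $- \frac{54929095915}{132023} \approx -4.1606 \cdot 10^{5}$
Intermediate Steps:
$I{\left(o,x \right)} = 96$
$-416057 - \frac{-173246 + 175850}{131927 + I{\left(\left(4 + 5\right) \left(-4\right),257 \right)}} = -416057 - \frac{-173246 + 175850}{131927 + 96} = -416057 - \frac{2604}{132023} = - \frac{54929095915}{132023}$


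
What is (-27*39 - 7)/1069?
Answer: -1060/1069 ≈ -0.99158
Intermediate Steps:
(-27*39 - 7)/1069 = (-1053 - 7)*(1/1069) = -1060*1/1069 = -1060/1069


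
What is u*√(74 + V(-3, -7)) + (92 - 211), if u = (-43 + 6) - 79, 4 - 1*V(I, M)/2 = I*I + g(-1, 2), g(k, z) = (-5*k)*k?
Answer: -119 - 116*√74 ≈ -1116.9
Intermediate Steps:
g(k, z) = -5*k²
V(I, M) = 18 - 2*I² (V(I, M) = 8 - 2*(I*I - 5*(-1)²) = 8 - 2*(I² - 5*1) = 8 - 2*(I² - 5) = 8 - 2*(-5 + I²) = 8 + (10 - 2*I²) = 18 - 2*I²)
u = -116 (u = -37 - 79 = -116)
u*√(74 + V(-3, -7)) + (92 - 211) = -116*√(74 + (18 - 2*(-3)²)) + (92 - 211) = -116*√(74 + (18 - 2*9)) - 119 = -116*√(74 + (18 - 18)) - 119 = -116*√(74 + 0) - 119 = -116*√74 - 119 = -119 - 116*√74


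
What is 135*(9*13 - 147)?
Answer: -4050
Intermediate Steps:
135*(9*13 - 147) = 135*(117 - 147) = 135*(-30) = -4050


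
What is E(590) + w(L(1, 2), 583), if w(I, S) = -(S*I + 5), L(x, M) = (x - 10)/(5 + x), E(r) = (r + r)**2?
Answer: 2786539/2 ≈ 1.3933e+6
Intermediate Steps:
E(r) = 4*r**2 (E(r) = (2*r)**2 = 4*r**2)
L(x, M) = (-10 + x)/(5 + x)
w(I, S) = -5 - I*S (w(I, S) = -(I*S + 5) = -(5 + I*S) = -5 - I*S)
E(590) + w(L(1, 2), 583) = 4*590**2 + (-5 - 1*(-10 + 1)/(5 + 1)*583) = 4*348100 + (-5 - 1*-9/6*583) = 1392400 + (-5 - 1*(1/6)*(-9)*583) = 1392400 + (-5 - 1*(-3/2)*583) = 1392400 + (-5 + 1749/2) = 1392400 + 1739/2 = 2786539/2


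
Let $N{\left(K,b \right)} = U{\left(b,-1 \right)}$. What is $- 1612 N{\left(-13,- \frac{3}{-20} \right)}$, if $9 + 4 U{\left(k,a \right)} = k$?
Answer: $\frac{71331}{20} \approx 3566.6$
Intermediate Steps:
$U{\left(k,a \right)} = - \frac{9}{4} + \frac{k}{4}$
$N{\left(K,b \right)} = - \frac{9}{4} + \frac{b}{4}$
$- 1612 N{\left(-13,- \frac{3}{-20} \right)} = - 1612 \left(- \frac{9}{4} + \frac{\left(-3\right) \frac{1}{-20}}{4}\right) = - 1612 \left(- \frac{9}{4} + \frac{\left(-3\right) \left(- \frac{1}{20}\right)}{4}\right) = - 1612 \left(- \frac{9}{4} + \frac{1}{4} \cdot \frac{3}{20}\right) = - 1612 \left(- \frac{9}{4} + \frac{3}{80}\right) = \left(-1612\right) \left(- \frac{177}{80}\right) = \frac{71331}{20}$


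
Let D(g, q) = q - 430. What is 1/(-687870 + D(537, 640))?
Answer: -1/687660 ≈ -1.4542e-6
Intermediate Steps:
D(g, q) = -430 + q
1/(-687870 + D(537, 640)) = 1/(-687870 + (-430 + 640)) = 1/(-687870 + 210) = 1/(-687660) = -1/687660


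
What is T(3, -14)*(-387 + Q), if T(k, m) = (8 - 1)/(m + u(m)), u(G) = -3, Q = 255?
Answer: 924/17 ≈ 54.353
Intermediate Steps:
T(k, m) = 7/(-3 + m) (T(k, m) = (8 - 1)/(m - 3) = 7/(-3 + m))
T(3, -14)*(-387 + Q) = (7/(-3 - 14))*(-387 + 255) = (7/(-17))*(-132) = (7*(-1/17))*(-132) = -7/17*(-132) = 924/17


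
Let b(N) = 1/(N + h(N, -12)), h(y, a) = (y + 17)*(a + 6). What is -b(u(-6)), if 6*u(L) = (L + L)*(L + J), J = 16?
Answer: ½ ≈ 0.50000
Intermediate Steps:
h(y, a) = (6 + a)*(17 + y) (h(y, a) = (17 + y)*(6 + a) = (6 + a)*(17 + y))
u(L) = L*(16 + L)/3 (u(L) = ((L + L)*(L + 16))/6 = ((2*L)*(16 + L))/6 = (2*L*(16 + L))/6 = L*(16 + L)/3)
b(N) = 1/(-102 - 5*N) (b(N) = 1/(N + (102 + 6*N + 17*(-12) - 12*N)) = 1/(N + (102 + 6*N - 204 - 12*N)) = 1/(N + (-102 - 6*N)) = 1/(-102 - 5*N))
-b(u(-6)) = -(-1)/(102 + 5*((⅓)*(-6)*(16 - 6))) = -(-1)/(102 + 5*((⅓)*(-6)*10)) = -(-1)/(102 + 5*(-20)) = -(-1)/(102 - 100) = -(-1)/2 = -1*(-½) = ½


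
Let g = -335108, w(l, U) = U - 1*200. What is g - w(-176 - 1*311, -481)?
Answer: -334427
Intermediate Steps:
w(l, U) = -200 + U (w(l, U) = U - 200 = -200 + U)
g - w(-176 - 1*311, -481) = -335108 - (-200 - 481) = -335108 - 1*(-681) = -335108 + 681 = -334427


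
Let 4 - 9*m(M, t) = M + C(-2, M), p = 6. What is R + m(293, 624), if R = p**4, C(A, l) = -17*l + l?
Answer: 16063/9 ≈ 1784.8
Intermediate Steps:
C(A, l) = -16*l
m(M, t) = 4/9 + 5*M/3 (m(M, t) = 4/9 - (M - 16*M)/9 = 4/9 - (-5)*M/3 = 4/9 + 5*M/3)
R = 1296 (R = 6**4 = 1296)
R + m(293, 624) = 1296 + (4/9 + (5/3)*293) = 1296 + (4/9 + 1465/3) = 1296 + 4399/9 = 16063/9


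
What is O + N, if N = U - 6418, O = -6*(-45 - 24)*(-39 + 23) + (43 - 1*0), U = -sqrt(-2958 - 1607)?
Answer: -12999 - I*sqrt(4565) ≈ -12999.0 - 67.565*I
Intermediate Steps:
U = -I*sqrt(4565) (U = -sqrt(-4565) = -I*sqrt(4565) ≈ -67.565*I)
O = -6581 (O = -(-414)*(-16) + (43 + 0) = -6*1104 + 43 = -6624 + 43 = -6581)
N = -6418 - I*sqrt(4565) (N = -I*sqrt(4565) - 6418 = -6418 - I*sqrt(4565) ≈ -6418.0 - 67.565*I)
O + N = -6581 + (-6418 - I*sqrt(4565)) = -12999 - I*sqrt(4565)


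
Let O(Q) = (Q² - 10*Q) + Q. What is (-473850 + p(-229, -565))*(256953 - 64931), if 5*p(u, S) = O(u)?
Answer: -444482540456/5 ≈ -8.8896e+10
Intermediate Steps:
O(Q) = Q² - 9*Q
p(u, S) = u*(-9 + u)/5 (p(u, S) = (u*(-9 + u))/5 = u*(-9 + u)/5)
(-473850 + p(-229, -565))*(256953 - 64931) = (-473850 + (⅕)*(-229)*(-9 - 229))*(256953 - 64931) = (-473850 + (⅕)*(-229)*(-238))*192022 = (-473850 + 54502/5)*192022 = -2314748/5*192022 = -444482540456/5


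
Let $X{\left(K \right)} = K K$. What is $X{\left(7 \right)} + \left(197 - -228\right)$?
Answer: $474$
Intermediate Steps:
$X{\left(K \right)} = K^{2}$
$X{\left(7 \right)} + \left(197 - -228\right) = 7^{2} + \left(197 - -228\right) = 49 + \left(197 + 228\right) = 49 + 425 = 474$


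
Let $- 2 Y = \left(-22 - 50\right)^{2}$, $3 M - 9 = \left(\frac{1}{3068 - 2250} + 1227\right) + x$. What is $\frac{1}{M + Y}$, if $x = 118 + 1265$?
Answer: $- \frac{2454}{4218425} \approx -0.00058173$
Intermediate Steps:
$x = 1383$
$M = \frac{2142343}{2454}$ ($M = 3 + \frac{\left(\frac{1}{3068 - 2250} + 1227\right) + 1383}{3} = 3 + \frac{\left(\frac{1}{818} + 1227\right) + 1383}{3} = 3 + \frac{\frac{1003687}{818} + 1383}{3} = 3 + \frac{1}{3} \cdot \frac{2134981}{818} = 3 + \frac{2134981}{2454} = \frac{2142343}{2454} \approx 873.0$)
$Y = -2592$ ($Y = - \frac{\left(-22 - 50\right)^{2}}{2} = - \frac{\left(-72\right)^{2}}{2} = \left(- \frac{1}{2}\right) 5184 = -2592$)
$\frac{1}{M + Y} = \frac{1}{\frac{2142343}{2454} - 2592} = \frac{1}{- \frac{4218425}{2454}} = - \frac{2454}{4218425}$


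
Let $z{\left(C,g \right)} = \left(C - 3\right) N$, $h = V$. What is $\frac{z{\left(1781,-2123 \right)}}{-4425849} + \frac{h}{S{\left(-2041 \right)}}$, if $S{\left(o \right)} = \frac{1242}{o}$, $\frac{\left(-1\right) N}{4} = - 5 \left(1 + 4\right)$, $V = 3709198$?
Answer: $- \frac{1861431727758599}{305383581} \approx -6.0954 \cdot 10^{6}$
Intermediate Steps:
$h = 3709198$
$N = 100$ ($N = - 4 \left(- 5 \left(1 + 4\right)\right) = - 4 \left(\left(-5\right) 5\right) = \left(-4\right) \left(-25\right) = 100$)
$z{\left(C,g \right)} = -300 + 100 C$ ($z{\left(C,g \right)} = \left(C - 3\right) 100 = \left(-3 + C\right) 100 = -300 + 100 C$)
$\frac{z{\left(1781,-2123 \right)}}{-4425849} + \frac{h}{S{\left(-2041 \right)}} = \frac{-300 + 100 \cdot 1781}{-4425849} + \frac{3709198}{1242 \frac{1}{-2041}} = \left(-300 + 178100\right) \left(- \frac{1}{4425849}\right) + \frac{3709198}{1242 \left(- \frac{1}{2041}\right)} = 177800 \left(- \frac{1}{4425849}\right) + \frac{3709198}{- \frac{1242}{2041}} = - \frac{177800}{4425849} + 3709198 \left(- \frac{2041}{1242}\right) = - \frac{177800}{4425849} - \frac{3785236559}{621} = - \frac{1861431727758599}{305383581}$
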